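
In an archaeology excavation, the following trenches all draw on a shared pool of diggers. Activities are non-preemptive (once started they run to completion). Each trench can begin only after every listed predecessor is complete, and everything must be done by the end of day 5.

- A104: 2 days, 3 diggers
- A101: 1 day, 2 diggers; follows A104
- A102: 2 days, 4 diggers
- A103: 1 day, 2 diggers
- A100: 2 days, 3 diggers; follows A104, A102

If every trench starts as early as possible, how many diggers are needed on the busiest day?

Early-start schedule: A104@1, A101@3, A102@1, A103@1, A100@3.
Load per day: day 1: 9, day 2: 7, day 3: 5, day 4: 3, day 5: 0.
Peak is 9.

9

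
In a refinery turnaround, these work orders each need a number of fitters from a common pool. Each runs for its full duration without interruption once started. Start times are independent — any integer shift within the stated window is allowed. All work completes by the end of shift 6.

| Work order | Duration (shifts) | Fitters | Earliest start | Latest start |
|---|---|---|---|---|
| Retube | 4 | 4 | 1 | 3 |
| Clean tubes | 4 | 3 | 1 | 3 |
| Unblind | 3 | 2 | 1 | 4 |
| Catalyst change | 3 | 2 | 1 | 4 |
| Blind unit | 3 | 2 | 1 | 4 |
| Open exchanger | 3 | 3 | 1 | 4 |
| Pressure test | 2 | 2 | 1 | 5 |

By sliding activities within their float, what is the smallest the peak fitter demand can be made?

Early-start (Retube@1, Clean tubes@1, Unblind@1, Catalyst change@1, Blind unit@1, Open exchanger@1, Pressure test@1) gives peak 18: s1:18  s2:18  s3:16  s4:7  s5:0  s6:0.
Shift Blind unit→4, Open exchanger→4, Pressure test→5.
Schedule Retube@1, Clean tubes@1, Unblind@1, Catalyst change@1, Blind unit@4, Open exchanger@4, Pressure test@5: s1:11  s2:11  s3:11  s4:12  s5:7  s6:7 — peak 12.

12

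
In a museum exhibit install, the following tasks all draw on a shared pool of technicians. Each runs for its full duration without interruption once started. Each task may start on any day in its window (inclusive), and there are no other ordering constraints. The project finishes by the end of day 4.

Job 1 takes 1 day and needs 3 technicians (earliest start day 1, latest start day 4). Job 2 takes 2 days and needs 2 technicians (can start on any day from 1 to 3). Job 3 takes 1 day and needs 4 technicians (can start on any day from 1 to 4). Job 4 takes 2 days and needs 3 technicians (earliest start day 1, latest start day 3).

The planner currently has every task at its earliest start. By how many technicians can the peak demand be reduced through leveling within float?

Early-start peak: d1:12  d2:5  d3:0  d4:0 ⇒ 12.
Leveled (Job 1@1, Job 2@1, Job 3@4, Job 4@2): d1:5  d2:5  d3:3  d4:4 ⇒ 5.
Reduction 12 − 5 = 7.

7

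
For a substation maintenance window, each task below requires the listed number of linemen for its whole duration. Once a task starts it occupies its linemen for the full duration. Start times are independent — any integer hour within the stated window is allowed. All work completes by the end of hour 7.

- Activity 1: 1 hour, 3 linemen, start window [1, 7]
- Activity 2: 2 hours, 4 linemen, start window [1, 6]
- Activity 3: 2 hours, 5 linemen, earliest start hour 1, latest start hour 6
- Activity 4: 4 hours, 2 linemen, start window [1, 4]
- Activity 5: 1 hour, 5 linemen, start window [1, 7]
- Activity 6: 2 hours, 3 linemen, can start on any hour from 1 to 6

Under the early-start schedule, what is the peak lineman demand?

22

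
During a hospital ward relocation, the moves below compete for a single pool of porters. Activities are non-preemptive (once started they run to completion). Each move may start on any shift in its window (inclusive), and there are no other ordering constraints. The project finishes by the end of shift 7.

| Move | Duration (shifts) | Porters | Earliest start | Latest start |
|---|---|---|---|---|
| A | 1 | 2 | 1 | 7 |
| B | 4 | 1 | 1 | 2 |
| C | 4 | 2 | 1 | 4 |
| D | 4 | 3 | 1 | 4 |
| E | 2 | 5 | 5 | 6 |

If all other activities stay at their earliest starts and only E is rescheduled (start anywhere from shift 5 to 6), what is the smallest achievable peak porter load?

E@5: s1:8  s2:6  s3:6  s4:6  s5:5  s6:5  s7:0 → peak 8
E@6: s1:8  s2:6  s3:6  s4:6  s5:0  s6:5  s7:5 → peak 8
Best is E@5, peak 8.

8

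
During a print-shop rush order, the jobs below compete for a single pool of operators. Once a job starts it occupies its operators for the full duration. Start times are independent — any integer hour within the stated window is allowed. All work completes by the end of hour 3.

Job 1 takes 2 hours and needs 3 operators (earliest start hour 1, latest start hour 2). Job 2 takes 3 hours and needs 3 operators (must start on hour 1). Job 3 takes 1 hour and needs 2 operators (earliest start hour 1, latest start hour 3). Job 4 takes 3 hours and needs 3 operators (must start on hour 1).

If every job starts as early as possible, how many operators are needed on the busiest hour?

Early-start schedule: Job 1@1, Job 2@1, Job 3@1, Job 4@1.
Load per hour: hour 1: 11, hour 2: 9, hour 3: 6.
Peak is 11.

11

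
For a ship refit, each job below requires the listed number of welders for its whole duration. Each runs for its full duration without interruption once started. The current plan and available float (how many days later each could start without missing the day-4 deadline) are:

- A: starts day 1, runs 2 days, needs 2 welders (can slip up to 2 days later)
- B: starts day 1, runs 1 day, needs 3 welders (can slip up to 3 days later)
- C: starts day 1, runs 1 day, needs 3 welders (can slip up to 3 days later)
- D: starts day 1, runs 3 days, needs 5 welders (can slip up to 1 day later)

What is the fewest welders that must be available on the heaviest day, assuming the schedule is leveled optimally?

7

Early-start (A@1, B@1, C@1, D@1) gives peak 13: d1:13  d2:7  d3:5  d4:0.
Shift B→4, C→4.
Schedule A@1, B@4, C@4, D@1: d1:7  d2:7  d3:5  d4:6 — peak 7.
Total welder-days = 25 over 4 days ⇒ peak ≥ ⌈25/4⌉ = 7, so 7 is optimal.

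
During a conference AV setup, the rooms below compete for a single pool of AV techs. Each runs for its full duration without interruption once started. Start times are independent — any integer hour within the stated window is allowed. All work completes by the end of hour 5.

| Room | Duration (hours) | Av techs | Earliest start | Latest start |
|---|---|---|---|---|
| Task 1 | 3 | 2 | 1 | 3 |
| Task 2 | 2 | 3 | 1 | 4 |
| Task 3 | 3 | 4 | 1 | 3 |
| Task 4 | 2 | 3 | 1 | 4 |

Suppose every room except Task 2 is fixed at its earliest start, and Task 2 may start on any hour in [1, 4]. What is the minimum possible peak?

9

Task 2@1: h1:12  h2:12  h3:6  h4:0  h5:0 → peak 12
Task 2@2: h1:9  h2:12  h3:9  h4:0  h5:0 → peak 12
Task 2@3: h1:9  h2:9  h3:9  h4:3  h5:0 → peak 9
Task 2@4: h1:9  h2:9  h3:6  h4:3  h5:3 → peak 9
Best is Task 2@3, peak 9.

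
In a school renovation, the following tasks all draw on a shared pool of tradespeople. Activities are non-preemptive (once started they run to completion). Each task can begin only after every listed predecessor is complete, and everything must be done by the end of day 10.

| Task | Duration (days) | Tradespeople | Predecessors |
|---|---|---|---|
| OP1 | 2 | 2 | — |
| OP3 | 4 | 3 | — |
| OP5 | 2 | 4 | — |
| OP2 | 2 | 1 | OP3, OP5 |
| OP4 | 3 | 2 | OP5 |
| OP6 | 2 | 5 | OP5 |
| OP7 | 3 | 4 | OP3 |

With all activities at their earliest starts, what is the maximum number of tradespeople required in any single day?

Early-start schedule: OP1@1, OP3@1, OP5@1, OP2@5, OP4@3, OP6@3, OP7@5.
Load per day: day 1: 9, day 2: 9, day 3: 10, day 4: 10, day 5: 7, day 6: 5, day 7: 4, day 8: 0, day 9: 0, day 10: 0.
Peak is 10.

10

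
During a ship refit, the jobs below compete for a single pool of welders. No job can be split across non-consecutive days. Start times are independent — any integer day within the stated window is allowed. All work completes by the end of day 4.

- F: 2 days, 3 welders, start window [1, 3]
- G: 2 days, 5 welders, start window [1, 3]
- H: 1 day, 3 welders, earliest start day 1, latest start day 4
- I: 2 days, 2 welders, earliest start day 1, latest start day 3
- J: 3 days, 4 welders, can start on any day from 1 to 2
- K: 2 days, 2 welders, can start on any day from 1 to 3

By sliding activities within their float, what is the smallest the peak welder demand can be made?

Early-start (F@1, G@1, H@1, I@1, J@1, K@1) gives peak 19: d1:19  d2:16  d3:4  d4:0.
Shift G→3, J→2.
Schedule F@1, G@3, H@1, I@1, J@2, K@1: d1:10  d2:11  d3:9  d4:9 — peak 11.

11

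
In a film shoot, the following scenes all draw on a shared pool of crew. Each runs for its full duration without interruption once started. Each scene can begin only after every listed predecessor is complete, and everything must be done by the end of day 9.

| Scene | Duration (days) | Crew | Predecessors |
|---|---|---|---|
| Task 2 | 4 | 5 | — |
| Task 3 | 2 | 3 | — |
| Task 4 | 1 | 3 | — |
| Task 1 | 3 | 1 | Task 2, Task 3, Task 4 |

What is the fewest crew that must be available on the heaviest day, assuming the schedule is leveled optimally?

6

Early-start (Task 2@1, Task 3@1, Task 4@1, Task 1@5) gives peak 11: d1:11  d2:8  d3:5  d4:5  d5:1  d6:1  d7:1  d8:0  d9:0.
Shift Task 3→5, Task 4→5, Task 1→7.
Schedule Task 2@1, Task 3@5, Task 4@5, Task 1@7: d1:5  d2:5  d3:5  d4:5  d5:6  d6:3  d7:1  d8:1  d9:1 — peak 6.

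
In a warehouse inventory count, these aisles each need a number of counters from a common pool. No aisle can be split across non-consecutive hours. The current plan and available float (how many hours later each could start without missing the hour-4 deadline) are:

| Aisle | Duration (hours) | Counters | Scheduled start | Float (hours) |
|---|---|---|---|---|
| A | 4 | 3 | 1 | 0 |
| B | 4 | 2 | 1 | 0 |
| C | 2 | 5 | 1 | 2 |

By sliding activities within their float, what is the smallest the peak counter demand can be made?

10

Schedule A@1, B@1, C@1: h1:10  h2:10  h3:5  h4:5 — peak 10.
No arrangement of the 3 feasible schedules does better.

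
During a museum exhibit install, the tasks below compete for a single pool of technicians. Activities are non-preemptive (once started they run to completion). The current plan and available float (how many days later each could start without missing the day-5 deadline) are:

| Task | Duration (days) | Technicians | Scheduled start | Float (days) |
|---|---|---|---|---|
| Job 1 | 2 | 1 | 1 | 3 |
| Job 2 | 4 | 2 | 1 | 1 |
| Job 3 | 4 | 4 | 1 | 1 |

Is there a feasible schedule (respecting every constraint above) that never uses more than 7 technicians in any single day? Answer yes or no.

Schedule Job 1@1, Job 2@1, Job 3@1: d1:7  d2:7  d3:6  d4:6  d5:0 — peak 7 ≤ 7.

yes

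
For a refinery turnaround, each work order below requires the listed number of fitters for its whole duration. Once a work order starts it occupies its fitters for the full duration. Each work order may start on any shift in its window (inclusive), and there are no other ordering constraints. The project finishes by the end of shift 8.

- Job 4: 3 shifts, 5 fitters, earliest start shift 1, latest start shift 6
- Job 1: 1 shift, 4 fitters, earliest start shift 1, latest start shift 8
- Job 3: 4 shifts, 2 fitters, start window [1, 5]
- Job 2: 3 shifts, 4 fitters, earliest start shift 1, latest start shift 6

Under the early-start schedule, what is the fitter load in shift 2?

11

At early start, shift 2 has: Job 4, Job 3, Job 2.
Demand: 5 + 2 + 4 = 11.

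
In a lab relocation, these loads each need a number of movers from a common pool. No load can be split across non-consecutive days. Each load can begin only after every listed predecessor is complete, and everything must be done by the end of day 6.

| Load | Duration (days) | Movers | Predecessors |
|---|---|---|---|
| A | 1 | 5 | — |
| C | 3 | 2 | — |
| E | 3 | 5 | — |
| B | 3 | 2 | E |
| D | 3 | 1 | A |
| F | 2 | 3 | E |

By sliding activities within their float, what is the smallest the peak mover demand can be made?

Early-start (A@1, C@1, E@1, B@4, D@2, F@4) gives peak 12: d1:12  d2:8  d3:8  d4:6  d5:5  d6:2.
Shift C→2.
Schedule A@1, C@2, E@1, B@4, D@2, F@4: d1:10  d2:8  d3:8  d4:8  d5:5  d6:2 — peak 10.

10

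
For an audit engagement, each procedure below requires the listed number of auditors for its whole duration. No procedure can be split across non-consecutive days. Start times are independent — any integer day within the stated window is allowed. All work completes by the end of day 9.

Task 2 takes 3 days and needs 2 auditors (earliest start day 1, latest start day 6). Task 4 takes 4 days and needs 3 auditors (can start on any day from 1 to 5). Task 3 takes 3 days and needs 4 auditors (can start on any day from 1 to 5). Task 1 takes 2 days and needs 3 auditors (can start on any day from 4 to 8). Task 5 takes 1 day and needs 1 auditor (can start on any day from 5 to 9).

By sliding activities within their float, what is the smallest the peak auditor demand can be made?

Early-start (Task 2@1, Task 4@1, Task 3@1, Task 1@4, Task 5@5) gives peak 9: d1:9  d2:9  d3:9  d4:6  d5:4  d6:0  d7:0  d8:0  d9:0.
Shift Task 3→5, Task 1→8.
Schedule Task 2@1, Task 4@1, Task 3@5, Task 1@8, Task 5@5: d1:5  d2:5  d3:5  d4:3  d5:5  d6:4  d7:4  d8:3  d9:3 — peak 5.
Total auditor-days = 37 over 9 days ⇒ peak ≥ ⌈37/9⌉ = 5, so 5 is optimal.

5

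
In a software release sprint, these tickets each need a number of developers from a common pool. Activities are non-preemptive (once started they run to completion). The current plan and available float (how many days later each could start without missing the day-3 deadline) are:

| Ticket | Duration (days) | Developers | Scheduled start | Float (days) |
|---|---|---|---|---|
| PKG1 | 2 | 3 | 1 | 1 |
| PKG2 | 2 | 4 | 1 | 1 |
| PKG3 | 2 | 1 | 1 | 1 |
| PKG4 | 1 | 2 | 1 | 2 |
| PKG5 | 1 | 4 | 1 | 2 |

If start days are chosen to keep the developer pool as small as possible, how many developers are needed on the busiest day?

Early-start (PKG1@1, PKG2@1, PKG3@1, PKG4@1, PKG5@1) gives peak 14: d1:14  d2:8  d3:0.
Shift PKG4→3, PKG5→3.
Schedule PKG1@1, PKG2@1, PKG3@1, PKG4@3, PKG5@3: d1:8  d2:8  d3:6 — peak 8.
Total developer-days = 22 over 3 days ⇒ peak ≥ ⌈22/3⌉ = 8, so 8 is optimal.

8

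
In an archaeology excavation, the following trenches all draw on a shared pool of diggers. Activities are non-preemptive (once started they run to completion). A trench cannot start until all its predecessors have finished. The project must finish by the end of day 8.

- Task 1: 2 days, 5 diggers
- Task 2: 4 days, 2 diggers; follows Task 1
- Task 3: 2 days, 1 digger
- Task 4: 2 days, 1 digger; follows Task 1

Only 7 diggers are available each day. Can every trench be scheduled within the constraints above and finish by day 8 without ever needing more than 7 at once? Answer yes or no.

Schedule Task 1@1, Task 2@3, Task 3@3, Task 4@3: d1:5  d2:5  d3:4  d4:4  d5:2  d6:2  d7:0  d8:0 — peak 5 ≤ 7.

yes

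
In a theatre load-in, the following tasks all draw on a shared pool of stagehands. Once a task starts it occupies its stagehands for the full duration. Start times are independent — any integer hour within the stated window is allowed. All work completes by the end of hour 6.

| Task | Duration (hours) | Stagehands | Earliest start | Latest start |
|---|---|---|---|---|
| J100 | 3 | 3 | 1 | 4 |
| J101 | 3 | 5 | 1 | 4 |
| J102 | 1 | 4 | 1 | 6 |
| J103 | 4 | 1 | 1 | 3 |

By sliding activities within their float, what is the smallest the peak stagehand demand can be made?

Early-start (J100@1, J101@1, J102@1, J103@1) gives peak 13: h1:13  h2:9  h3:9  h4:1  h5:0  h6:0.
Shift J101→4, J103→2.
Schedule J100@1, J101@4, J102@1, J103@2: h1:7  h2:4  h3:4  h4:6  h5:6  h6:5 — peak 7.

7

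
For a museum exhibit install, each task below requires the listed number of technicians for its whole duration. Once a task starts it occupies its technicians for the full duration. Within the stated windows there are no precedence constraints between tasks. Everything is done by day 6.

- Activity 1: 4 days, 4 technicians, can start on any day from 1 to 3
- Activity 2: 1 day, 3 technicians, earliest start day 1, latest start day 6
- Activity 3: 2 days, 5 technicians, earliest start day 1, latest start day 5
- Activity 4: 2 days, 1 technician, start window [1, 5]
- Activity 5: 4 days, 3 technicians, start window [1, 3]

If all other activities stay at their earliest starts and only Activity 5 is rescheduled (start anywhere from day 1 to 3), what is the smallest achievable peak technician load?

Activity 5@1: d1:16  d2:13  d3:7  d4:7  d5:0  d6:0 → peak 16
Activity 5@2: d1:13  d2:13  d3:7  d4:7  d5:3  d6:0 → peak 13
Activity 5@3: d1:13  d2:10  d3:7  d4:7  d5:3  d6:3 → peak 13
Best is Activity 5@2, peak 13.

13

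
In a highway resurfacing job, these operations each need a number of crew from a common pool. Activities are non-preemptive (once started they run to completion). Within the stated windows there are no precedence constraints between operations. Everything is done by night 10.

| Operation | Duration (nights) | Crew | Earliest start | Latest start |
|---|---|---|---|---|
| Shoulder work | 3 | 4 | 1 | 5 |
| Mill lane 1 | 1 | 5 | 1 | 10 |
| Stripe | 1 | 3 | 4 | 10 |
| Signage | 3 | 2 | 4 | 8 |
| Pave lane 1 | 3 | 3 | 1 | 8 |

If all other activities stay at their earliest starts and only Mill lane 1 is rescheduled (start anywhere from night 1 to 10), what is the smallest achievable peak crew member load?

Mill lane 1@1: n1:12  n2:7  n3:7  n4:5  n5:2  n6:2  n7:0  n8:0  n9:0  n10:0 → peak 12
Mill lane 1@2: n1:7  n2:12  n3:7  n4:5  n5:2  n6:2  n7:0  n8:0  n9:0  n10:0 → peak 12
Mill lane 1@3: n1:7  n2:7  n3:12  n4:5  n5:2  n6:2  n7:0  n8:0  n9:0  n10:0 → peak 12
Mill lane 1@4: n1:7  n2:7  n3:7  n4:10  n5:2  n6:2  n7:0  n8:0  n9:0  n10:0 → peak 10
Mill lane 1@5: n1:7  n2:7  n3:7  n4:5  n5:7  n6:2  n7:0  n8:0  n9:0  n10:0 → peak 7
Mill lane 1@6: n1:7  n2:7  n3:7  n4:5  n5:2  n6:7  n7:0  n8:0  n9:0  n10:0 → peak 7
Mill lane 1@7: n1:7  n2:7  n3:7  n4:5  n5:2  n6:2  n7:5  n8:0  n9:0  n10:0 → peak 7
Mill lane 1@8: n1:7  n2:7  n3:7  n4:5  n5:2  n6:2  n7:0  n8:5  n9:0  n10:0 → peak 7
Mill lane 1@9: n1:7  n2:7  n3:7  n4:5  n5:2  n6:2  n7:0  n8:0  n9:5  n10:0 → peak 7
Mill lane 1@10: n1:7  n2:7  n3:7  n4:5  n5:2  n6:2  n7:0  n8:0  n9:0  n10:5 → peak 7
Best is Mill lane 1@5, peak 7.

7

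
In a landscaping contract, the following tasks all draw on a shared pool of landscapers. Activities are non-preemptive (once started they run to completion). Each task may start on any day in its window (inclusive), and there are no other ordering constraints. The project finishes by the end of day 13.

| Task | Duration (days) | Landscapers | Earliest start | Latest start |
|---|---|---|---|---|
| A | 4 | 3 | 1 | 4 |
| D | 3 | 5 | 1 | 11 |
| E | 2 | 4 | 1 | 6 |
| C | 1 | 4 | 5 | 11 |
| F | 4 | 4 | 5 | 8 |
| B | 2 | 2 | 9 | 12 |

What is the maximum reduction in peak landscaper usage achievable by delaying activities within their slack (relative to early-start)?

5

Early-start peak: d1:12  d2:12  d3:8  d4:3  d5:8  d6:4  d7:4  d8:4  d9:2  d10:2  d11:0  d12:0  d13:0 ⇒ 12.
Leveled (A@1, D@10, E@1, C@5, F@6, B@9): d1:7  d2:7  d3:3  d4:3  d5:4  d6:4  d7:4  d8:4  d9:6  d10:7  d11:5  d12:5  d13:0 ⇒ 7.
Reduction 12 − 7 = 5.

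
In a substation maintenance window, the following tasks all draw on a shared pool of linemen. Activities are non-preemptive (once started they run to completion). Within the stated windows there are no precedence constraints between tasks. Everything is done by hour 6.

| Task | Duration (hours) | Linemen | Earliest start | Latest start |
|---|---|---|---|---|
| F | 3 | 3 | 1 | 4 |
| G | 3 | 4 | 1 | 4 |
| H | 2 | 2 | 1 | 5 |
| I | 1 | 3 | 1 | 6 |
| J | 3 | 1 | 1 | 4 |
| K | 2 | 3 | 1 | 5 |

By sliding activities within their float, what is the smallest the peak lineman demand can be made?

7

Early-start (F@1, G@1, H@1, I@1, J@1, K@1) gives peak 16: h1:16  h2:13  h3:8  h4:0  h5:0  h6:0.
Shift H→4, I→4, J→4, K→5.
Schedule F@1, G@1, H@4, I@4, J@4, K@5: h1:7  h2:7  h3:7  h4:6  h5:6  h6:4 — peak 7.
Total lineman-hours = 37 over 6 hours ⇒ peak ≥ ⌈37/6⌉ = 7, so 7 is optimal.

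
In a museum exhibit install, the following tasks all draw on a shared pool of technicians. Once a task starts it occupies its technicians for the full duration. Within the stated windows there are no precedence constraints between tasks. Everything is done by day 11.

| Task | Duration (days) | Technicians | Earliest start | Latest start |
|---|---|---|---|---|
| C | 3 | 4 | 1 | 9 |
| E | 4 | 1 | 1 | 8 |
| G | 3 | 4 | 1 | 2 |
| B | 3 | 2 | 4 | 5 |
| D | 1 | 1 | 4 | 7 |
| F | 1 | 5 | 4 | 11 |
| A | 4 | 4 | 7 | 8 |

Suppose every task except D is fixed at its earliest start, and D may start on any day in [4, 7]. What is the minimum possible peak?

D@4: d1:9  d2:9  d3:9  d4:9  d5:2  d6:2  d7:4  d8:4  d9:4  d10:4  d11:0 → peak 9
D@5: d1:9  d2:9  d3:9  d4:8  d5:3  d6:2  d7:4  d8:4  d9:4  d10:4  d11:0 → peak 9
D@6: d1:9  d2:9  d3:9  d4:8  d5:2  d6:3  d7:4  d8:4  d9:4  d10:4  d11:0 → peak 9
D@7: d1:9  d2:9  d3:9  d4:8  d5:2  d6:2  d7:5  d8:4  d9:4  d10:4  d11:0 → peak 9
Best is D@4, peak 9.

9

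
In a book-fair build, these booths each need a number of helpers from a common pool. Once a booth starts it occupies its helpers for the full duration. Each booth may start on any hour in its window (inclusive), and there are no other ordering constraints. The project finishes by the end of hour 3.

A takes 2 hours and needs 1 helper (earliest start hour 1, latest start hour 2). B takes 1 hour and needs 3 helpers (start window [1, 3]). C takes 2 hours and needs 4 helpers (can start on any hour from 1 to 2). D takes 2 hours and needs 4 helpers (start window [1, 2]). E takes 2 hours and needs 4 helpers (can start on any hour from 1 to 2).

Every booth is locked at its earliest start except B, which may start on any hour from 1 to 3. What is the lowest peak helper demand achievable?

B@1: h1:16  h2:13  h3:0 → peak 16
B@2: h1:13  h2:16  h3:0 → peak 16
B@3: h1:13  h2:13  h3:3 → peak 13
Best is B@3, peak 13.

13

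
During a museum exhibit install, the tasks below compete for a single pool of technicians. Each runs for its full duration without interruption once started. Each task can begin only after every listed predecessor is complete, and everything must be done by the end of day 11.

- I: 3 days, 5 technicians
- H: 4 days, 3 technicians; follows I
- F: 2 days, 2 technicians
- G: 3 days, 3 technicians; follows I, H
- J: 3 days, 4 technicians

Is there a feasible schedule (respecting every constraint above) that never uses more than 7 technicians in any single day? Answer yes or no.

yes

Schedule I@1, H@4, F@1, G@8, J@4: d1:7  d2:7  d3:5  d4:7  d5:7  d6:7  d7:3  d8:3  d9:3  d10:3  d11:0 — peak 7 ≤ 7.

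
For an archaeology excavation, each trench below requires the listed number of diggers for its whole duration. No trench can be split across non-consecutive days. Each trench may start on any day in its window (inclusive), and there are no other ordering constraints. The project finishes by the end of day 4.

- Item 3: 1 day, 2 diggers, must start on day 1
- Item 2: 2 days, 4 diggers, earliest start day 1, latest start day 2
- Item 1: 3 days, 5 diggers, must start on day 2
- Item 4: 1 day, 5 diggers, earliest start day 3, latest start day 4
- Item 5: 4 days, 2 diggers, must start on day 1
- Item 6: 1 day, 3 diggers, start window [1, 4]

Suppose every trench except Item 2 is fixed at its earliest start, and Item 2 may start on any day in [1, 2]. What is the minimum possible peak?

12

Item 2@1: d1:11  d2:11  d3:12  d4:7 → peak 12
Item 2@2: d1:7  d2:11  d3:16  d4:7 → peak 16
Best is Item 2@1, peak 12.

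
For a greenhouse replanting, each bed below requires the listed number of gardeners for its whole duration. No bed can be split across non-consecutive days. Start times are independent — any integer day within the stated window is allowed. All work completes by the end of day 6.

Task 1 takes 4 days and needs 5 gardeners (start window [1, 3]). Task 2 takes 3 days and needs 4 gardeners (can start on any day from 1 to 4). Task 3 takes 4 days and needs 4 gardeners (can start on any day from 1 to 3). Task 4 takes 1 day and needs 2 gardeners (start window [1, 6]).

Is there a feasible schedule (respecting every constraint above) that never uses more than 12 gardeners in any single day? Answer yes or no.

The minimum achievable peak is 13; 12 < 13, so no feasible schedule stays within the cap.

no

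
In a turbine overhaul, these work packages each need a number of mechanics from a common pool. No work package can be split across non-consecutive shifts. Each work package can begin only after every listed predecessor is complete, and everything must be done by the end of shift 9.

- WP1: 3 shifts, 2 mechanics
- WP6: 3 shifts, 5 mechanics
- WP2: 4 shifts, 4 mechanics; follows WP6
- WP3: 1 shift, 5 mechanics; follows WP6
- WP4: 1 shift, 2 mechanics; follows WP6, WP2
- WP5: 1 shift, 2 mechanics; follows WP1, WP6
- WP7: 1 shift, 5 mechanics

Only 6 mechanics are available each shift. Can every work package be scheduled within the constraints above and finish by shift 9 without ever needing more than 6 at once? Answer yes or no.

no

The minimum achievable peak is 7; 6 < 7, so no feasible schedule stays within the cap.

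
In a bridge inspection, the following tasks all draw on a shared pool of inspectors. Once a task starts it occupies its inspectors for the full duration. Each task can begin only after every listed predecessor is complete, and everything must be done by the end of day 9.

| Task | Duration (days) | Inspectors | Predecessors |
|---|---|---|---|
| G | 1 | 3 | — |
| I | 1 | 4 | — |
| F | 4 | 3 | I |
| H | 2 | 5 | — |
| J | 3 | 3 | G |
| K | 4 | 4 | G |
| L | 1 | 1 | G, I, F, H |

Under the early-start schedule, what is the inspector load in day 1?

12

At early start, day 1 has: G, I, H.
Demand: 3 + 4 + 5 = 12.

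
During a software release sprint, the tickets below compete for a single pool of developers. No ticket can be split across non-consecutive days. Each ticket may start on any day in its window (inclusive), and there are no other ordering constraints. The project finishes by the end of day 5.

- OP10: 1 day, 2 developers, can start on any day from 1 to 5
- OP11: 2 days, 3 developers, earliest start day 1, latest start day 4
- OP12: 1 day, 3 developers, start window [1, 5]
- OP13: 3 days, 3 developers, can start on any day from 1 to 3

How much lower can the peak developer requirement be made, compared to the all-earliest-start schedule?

Early-start peak: d1:11  d2:6  d3:3  d4:0  d5:0 ⇒ 11.
Leveled (OP10@1, OP11@1, OP12@2, OP13@3): d1:5  d2:6  d3:3  d4:3  d5:3 ⇒ 6.
Reduction 11 − 6 = 5.

5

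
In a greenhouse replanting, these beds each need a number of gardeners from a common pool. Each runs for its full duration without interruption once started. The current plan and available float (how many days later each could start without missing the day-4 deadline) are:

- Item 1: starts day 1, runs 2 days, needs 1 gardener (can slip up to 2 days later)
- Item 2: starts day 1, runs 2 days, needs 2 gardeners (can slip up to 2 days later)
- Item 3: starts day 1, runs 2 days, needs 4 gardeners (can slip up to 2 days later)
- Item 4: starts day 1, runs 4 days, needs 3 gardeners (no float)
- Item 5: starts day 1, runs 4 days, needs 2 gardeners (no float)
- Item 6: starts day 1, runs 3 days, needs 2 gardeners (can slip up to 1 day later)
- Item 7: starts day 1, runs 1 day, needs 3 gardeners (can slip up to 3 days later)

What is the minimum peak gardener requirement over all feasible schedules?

11

Early-start (Item 1@1, Item 2@1, Item 3@1, Item 4@1, Item 5@1, Item 6@1, Item 7@1) gives peak 17: d1:17  d2:14  d3:7  d4:5.
Shift Item 3→3, Item 6→2.
Schedule Item 1@1, Item 2@1, Item 3@3, Item 4@1, Item 5@1, Item 6@2, Item 7@1: d1:11  d2:10  d3:11  d4:11 — peak 11.
Total gardener-days = 43 over 4 days ⇒ peak ≥ ⌈43/4⌉ = 11, so 11 is optimal.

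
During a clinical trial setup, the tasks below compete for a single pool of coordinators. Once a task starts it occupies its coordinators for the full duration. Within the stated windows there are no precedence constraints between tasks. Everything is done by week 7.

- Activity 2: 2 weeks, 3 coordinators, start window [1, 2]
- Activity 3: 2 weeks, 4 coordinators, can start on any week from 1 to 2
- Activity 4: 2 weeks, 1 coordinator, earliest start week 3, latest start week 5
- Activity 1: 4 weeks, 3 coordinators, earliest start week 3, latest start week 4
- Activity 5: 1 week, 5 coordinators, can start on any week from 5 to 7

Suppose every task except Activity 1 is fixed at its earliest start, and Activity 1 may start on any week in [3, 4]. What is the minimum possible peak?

8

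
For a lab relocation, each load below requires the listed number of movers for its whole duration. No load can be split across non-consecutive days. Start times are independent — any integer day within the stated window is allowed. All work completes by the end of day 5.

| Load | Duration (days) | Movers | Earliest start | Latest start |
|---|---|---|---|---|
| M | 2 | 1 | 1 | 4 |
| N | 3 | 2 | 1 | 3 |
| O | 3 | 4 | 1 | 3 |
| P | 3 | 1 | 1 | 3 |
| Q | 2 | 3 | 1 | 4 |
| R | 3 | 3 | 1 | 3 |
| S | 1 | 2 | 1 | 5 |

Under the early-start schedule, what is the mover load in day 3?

10

At early start, day 3 has: N, O, P, R.
Demand: 2 + 4 + 1 + 3 = 10.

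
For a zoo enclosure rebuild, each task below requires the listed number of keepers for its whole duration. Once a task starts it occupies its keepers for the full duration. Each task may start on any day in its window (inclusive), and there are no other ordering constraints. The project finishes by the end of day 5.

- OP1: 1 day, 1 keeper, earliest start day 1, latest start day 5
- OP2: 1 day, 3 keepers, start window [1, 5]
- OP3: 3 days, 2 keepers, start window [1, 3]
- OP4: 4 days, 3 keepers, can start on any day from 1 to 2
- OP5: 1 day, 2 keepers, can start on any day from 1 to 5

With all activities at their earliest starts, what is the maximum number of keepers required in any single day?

Early-start schedule: OP1@1, OP2@1, OP3@1, OP4@1, OP5@1.
Load per day: day 1: 11, day 2: 5, day 3: 5, day 4: 3, day 5: 0.
Peak is 11.

11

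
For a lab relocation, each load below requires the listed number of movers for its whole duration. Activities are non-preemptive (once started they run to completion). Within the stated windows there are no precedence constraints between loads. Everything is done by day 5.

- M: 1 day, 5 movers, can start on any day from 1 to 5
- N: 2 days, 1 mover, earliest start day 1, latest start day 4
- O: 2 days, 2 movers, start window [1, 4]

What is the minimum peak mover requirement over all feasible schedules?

Early-start (M@1, N@1, O@1) gives peak 8: d1:8  d2:3  d3:0  d4:0  d5:0.
Shift N→2, O→2.
Schedule M@1, N@2, O@2: d1:5  d2:3  d3:3  d4:0  d5:0 — peak 5.

5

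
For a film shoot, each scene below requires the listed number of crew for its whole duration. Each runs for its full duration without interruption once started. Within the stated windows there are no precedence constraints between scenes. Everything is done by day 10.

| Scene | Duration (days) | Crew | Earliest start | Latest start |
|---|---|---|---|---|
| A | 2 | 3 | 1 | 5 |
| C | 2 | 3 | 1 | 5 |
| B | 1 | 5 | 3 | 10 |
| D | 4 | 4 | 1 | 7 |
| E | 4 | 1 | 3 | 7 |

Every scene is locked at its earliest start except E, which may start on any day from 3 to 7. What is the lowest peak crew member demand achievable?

10

E@3: d1:10  d2:10  d3:10  d4:5  d5:1  d6:1  d7:0  d8:0  d9:0  d10:0 → peak 10
E@4: d1:10  d2:10  d3:9  d4:5  d5:1  d6:1  d7:1  d8:0  d9:0  d10:0 → peak 10
E@5: d1:10  d2:10  d3:9  d4:4  d5:1  d6:1  d7:1  d8:1  d9:0  d10:0 → peak 10
E@6: d1:10  d2:10  d3:9  d4:4  d5:0  d6:1  d7:1  d8:1  d9:1  d10:0 → peak 10
E@7: d1:10  d2:10  d3:9  d4:4  d5:0  d6:0  d7:1  d8:1  d9:1  d10:1 → peak 10
Best is E@3, peak 10.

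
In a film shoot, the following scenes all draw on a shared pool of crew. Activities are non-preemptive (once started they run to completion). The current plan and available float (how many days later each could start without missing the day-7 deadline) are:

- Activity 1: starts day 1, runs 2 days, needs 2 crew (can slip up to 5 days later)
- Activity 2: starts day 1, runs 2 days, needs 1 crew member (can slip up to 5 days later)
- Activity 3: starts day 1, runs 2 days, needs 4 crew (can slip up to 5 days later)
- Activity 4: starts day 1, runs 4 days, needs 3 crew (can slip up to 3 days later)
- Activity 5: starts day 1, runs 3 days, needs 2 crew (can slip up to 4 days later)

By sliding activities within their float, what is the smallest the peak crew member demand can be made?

5

Early-start (Activity 1@1, Activity 2@1, Activity 3@1, Activity 4@1, Activity 5@1) gives peak 12: d1:12  d2:12  d3:5  d4:3  d5:0  d6:0  d7:0.
Shift Activity 2→5, Activity 3→6, Activity 5→3.
Schedule Activity 1@1, Activity 2@5, Activity 3@6, Activity 4@1, Activity 5@3: d1:5  d2:5  d3:5  d4:5  d5:3  d6:5  d7:4 — peak 5.
Total crew member-days = 32 over 7 days ⇒ peak ≥ ⌈32/7⌉ = 5, so 5 is optimal.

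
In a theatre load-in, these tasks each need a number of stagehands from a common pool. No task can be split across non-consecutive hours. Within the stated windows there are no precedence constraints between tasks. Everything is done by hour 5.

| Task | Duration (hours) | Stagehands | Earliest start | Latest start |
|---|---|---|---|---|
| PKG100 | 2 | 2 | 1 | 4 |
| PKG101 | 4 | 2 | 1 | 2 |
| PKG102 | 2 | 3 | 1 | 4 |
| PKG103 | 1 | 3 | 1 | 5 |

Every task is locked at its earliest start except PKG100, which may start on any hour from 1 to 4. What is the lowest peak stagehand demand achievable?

8

PKG100@1: h1:10  h2:7  h3:2  h4:2  h5:0 → peak 10
PKG100@2: h1:8  h2:7  h3:4  h4:2  h5:0 → peak 8
PKG100@3: h1:8  h2:5  h3:4  h4:4  h5:0 → peak 8
PKG100@4: h1:8  h2:5  h3:2  h4:4  h5:2 → peak 8
Best is PKG100@2, peak 8.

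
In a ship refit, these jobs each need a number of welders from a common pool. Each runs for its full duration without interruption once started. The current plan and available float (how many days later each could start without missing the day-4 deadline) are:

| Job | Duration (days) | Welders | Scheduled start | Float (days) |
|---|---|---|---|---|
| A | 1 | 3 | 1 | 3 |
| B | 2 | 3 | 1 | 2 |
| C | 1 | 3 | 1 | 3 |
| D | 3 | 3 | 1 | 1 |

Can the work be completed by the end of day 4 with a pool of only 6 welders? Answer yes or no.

Schedule A@1, B@1, C@3, D@2: d1:6  d2:6  d3:6  d4:3 — peak 6 ≤ 6.

yes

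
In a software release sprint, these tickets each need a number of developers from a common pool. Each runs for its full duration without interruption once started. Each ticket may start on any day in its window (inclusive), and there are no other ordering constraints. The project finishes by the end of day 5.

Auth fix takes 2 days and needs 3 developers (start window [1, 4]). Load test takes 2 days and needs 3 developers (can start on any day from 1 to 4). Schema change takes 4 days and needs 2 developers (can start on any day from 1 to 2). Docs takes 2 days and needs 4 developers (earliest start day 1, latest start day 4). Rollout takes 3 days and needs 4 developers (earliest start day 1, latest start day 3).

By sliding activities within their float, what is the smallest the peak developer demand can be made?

Early-start (Auth fix@1, Load test@1, Schema change@1, Docs@1, Rollout@1) gives peak 16: d1:16  d2:16  d3:6  d4:2  d5:0.
Shift Load test→3, Rollout→3.
Schedule Auth fix@1, Load test@3, Schema change@1, Docs@1, Rollout@3: d1:9  d2:9  d3:9  d4:9  d5:4 — peak 9.

9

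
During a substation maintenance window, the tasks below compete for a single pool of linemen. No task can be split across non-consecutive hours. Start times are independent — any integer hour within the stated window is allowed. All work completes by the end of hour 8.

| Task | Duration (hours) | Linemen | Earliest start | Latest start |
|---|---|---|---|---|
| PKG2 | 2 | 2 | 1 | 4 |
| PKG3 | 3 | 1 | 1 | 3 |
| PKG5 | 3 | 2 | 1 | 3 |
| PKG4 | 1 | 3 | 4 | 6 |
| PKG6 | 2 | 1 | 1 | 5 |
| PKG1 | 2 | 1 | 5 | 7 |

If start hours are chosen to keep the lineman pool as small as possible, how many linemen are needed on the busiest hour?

3

Early-start (PKG2@1, PKG3@1, PKG5@1, PKG4@4, PKG6@1, PKG1@5) gives peak 6: h1:6  h2:6  h3:3  h4:3  h5:1  h6:1  h7:0  h8:0.
Shift PKG5→3, PKG4→6, PKG6→4, PKG1→7.
Schedule PKG2@1, PKG3@1, PKG5@3, PKG4@6, PKG6@4, PKG1@7: h1:3  h2:3  h3:3  h4:3  h5:3  h6:3  h7:1  h8:1 — peak 3.
Total lineman-hours = 20 over 8 hours ⇒ peak ≥ ⌈20/8⌉ = 3, so 3 is optimal.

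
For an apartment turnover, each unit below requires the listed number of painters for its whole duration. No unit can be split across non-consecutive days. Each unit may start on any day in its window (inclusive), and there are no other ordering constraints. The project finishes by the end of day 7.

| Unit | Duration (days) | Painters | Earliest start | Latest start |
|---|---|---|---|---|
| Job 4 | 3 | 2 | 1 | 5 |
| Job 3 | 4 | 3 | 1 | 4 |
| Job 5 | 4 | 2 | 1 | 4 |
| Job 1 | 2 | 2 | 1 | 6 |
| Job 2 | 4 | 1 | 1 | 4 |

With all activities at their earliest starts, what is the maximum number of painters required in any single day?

10

Early-start schedule: Job 4@1, Job 3@1, Job 5@1, Job 1@1, Job 2@1.
Load per day: day 1: 10, day 2: 10, day 3: 8, day 4: 6, day 5: 0, day 6: 0, day 7: 0.
Peak is 10.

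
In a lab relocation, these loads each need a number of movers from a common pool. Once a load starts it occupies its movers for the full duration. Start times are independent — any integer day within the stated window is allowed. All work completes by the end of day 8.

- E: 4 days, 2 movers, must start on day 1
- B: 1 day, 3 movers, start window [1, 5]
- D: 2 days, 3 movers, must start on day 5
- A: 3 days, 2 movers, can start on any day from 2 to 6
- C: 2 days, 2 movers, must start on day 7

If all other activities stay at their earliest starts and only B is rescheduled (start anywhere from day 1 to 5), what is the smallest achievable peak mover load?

B@1: d1:5  d2:4  d3:4  d4:4  d5:3  d6:3  d7:2  d8:2 → peak 5
B@2: d1:2  d2:7  d3:4  d4:4  d5:3  d6:3  d7:2  d8:2 → peak 7
B@3: d1:2  d2:4  d3:7  d4:4  d5:3  d6:3  d7:2  d8:2 → peak 7
B@4: d1:2  d2:4  d3:4  d4:7  d5:3  d6:3  d7:2  d8:2 → peak 7
B@5: d1:2  d2:4  d3:4  d4:4  d5:6  d6:3  d7:2  d8:2 → peak 6
Best is B@1, peak 5.

5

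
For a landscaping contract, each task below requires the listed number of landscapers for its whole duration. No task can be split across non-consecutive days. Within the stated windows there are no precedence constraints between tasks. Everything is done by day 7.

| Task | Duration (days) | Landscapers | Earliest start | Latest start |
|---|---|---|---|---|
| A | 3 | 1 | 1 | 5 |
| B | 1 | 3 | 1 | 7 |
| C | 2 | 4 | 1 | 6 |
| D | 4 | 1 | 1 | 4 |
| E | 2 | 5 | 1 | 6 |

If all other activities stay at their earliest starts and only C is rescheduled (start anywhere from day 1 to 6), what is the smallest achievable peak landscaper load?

10

C@1: d1:14  d2:11  d3:2  d4:1  d5:0  d6:0  d7:0 → peak 14
C@2: d1:10  d2:11  d3:6  d4:1  d5:0  d6:0  d7:0 → peak 11
C@3: d1:10  d2:7  d3:6  d4:5  d5:0  d6:0  d7:0 → peak 10
C@4: d1:10  d2:7  d3:2  d4:5  d5:4  d6:0  d7:0 → peak 10
C@5: d1:10  d2:7  d3:2  d4:1  d5:4  d6:4  d7:0 → peak 10
C@6: d1:10  d2:7  d3:2  d4:1  d5:0  d6:4  d7:4 → peak 10
Best is C@3, peak 10.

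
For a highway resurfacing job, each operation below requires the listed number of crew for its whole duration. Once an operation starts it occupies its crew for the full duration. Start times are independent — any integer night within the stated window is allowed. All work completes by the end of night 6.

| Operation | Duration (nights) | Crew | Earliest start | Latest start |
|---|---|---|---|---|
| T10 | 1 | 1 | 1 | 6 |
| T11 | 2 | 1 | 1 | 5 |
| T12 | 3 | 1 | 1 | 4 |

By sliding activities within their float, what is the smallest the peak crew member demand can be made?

1

Early-start (T10@1, T11@1, T12@1) gives peak 3: n1:3  n2:2  n3:1  n4:0  n5:0  n6:0.
Shift T11→2, T12→4.
Schedule T10@1, T11@2, T12@4: n1:1  n2:1  n3:1  n4:1  n5:1  n6:1 — peak 1.
Total crew member-nights = 6 over 6 nights ⇒ peak ≥ ⌈6/6⌉ = 1, so 1 is optimal.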